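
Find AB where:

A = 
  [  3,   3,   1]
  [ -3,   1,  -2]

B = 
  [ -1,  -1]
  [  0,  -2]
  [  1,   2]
AB = 
  [ -2,  -7]
  [  1,  -3]

A is 2×3 and B is 3×2, so AB is 2×2. Each entry is (row of A)·(column of B):
AB[1,1] = (3)(-1) + (3)(0) + (1)(1) = -2
AB[1,2] = (3)(-1) + (3)(-2) + (1)(2) = -7
AB[2,1] = (-3)(-1) + (1)(0) + (-2)(1) = 1
AB[2,2] = (-3)(-1) + (1)(-2) + (-2)(2) = -3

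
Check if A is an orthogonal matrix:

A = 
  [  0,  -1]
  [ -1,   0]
Yes

AᵀA = 
  [  1,   0]
  [  0,   1]
= I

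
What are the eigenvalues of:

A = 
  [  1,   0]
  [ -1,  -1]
tr(A) = 0, det(A) = -1
Characteristic polynomial: λ² - tr(A)λ + det(A) = λ² - 1
λ² - 1 = (λ + 1)(λ - 1)

λ = 1, -1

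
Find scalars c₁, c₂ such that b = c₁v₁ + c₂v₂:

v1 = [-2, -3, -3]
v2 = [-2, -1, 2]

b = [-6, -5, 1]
c1 = 1, c2 = 2

b = 1·v1 + 2·v2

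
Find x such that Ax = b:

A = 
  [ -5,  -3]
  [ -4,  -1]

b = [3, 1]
Row reduce the augmented matrix [A|b]:
R2 → R2 - (4/5)·R1
REF = 
  [  -5,   -3,    3]
  [   0,  7/5, -7/5]

Back-substitution:
x₂ = (-7/5) / (7/5) = -1
x₁ = (3 - (-3)(-1)) / (-5) = 0

x = [0, -1]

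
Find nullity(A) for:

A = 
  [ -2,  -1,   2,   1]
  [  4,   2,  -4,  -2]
nullity(A) = 3

Row reduce:
R2 → R2 + (2)·R1
REF = 
  [ -2,  -1,   2,   1]
  [  0,   0,   0,   0]
Pivot columns: 1 → 1 pivot.
rank(A) = 1, so nullity(A) = 4 - 1 = 3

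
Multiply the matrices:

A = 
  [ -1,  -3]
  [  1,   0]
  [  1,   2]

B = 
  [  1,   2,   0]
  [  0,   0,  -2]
AB = 
  [ -1,  -2,   6]
  [  1,   2,   0]
  [  1,   2,  -4]

A is 3×2 and B is 2×3, so AB is 3×3. Each entry is (row of A)·(column of B):
AB[1,1] = (-1)(1) + (-3)(0) = -1
AB[1,2] = (-1)(2) + (-3)(0) = -2
AB[1,3] = (-1)(0) + (-3)(-2) = 6
AB[2,1] = (1)(1) + (0)(0) = 1
AB[2,2] = (1)(2) + (0)(0) = 2
AB[2,3] = (1)(0) + (0)(-2) = 0
AB[3,1] = (1)(1) + (2)(0) = 1
AB[3,2] = (1)(2) + (2)(0) = 2
AB[3,3] = (1)(0) + (2)(-2) = -4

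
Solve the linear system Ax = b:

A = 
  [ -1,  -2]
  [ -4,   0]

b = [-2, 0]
x = [0, 1]

Row reduce the augmented matrix [A|b]:
R2 → R2 - (4)·R1
REF = 
  [ -1,  -2,  -2]
  [  0,   8,   8]

Back-substitution:
x₂ = 8 / 8 = 1
x₁ = (-2 - (-2)(1)) / (-1) = 0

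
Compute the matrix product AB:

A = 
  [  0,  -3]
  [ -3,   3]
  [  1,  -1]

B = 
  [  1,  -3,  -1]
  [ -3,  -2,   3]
AB = 
  [  9,   6,  -9]
  [-12,   3,  12]
  [  4,  -1,  -4]

A is 3×2 and B is 2×3, so AB is 3×3. Each entry is (row of A)·(column of B):
AB[1,1] = (0)(1) + (-3)(-3) = 9
AB[1,2] = (0)(-3) + (-3)(-2) = 6
AB[1,3] = (0)(-1) + (-3)(3) = -9
AB[2,1] = (-3)(1) + (3)(-3) = -12
AB[2,2] = (-3)(-3) + (3)(-2) = 3
AB[2,3] = (-3)(-1) + (3)(3) = 12
AB[3,1] = (1)(1) + (-1)(-3) = 4
AB[3,2] = (1)(-3) + (-1)(-2) = -1
AB[3,3] = (1)(-1) + (-1)(3) = -4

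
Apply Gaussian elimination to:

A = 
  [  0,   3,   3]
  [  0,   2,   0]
Row operations:
R2 → R2 - (2/3)·R1

Resulting echelon form:
REF = 
  [  0,   3,   3]
  [  0,   0,  -2]

Rank = 2 (number of non-zero pivot rows).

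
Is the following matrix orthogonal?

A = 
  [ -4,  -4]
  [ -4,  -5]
No

AᵀA = 
  [ 32,  36]
  [ 36,  41]
≠ I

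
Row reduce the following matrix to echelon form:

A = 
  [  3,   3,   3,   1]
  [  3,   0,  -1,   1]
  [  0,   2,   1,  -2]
Row operations:
R2 → R2 - (1)·R1
R3 → R3 + (2/3)·R2

Resulting echelon form:
REF = 
  [   3,    3,    3,    1]
  [   0,   -3,   -4,    0]
  [   0,    0, -5/3,   -2]

Rank = 3 (number of non-zero pivot rows).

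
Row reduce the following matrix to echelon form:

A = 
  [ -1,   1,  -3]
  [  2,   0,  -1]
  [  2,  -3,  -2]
Row operations:
R2 → R2 + (2)·R1
R3 → R3 + (2)·R1
R3 → R3 + (1/2)·R2

Resulting echelon form:
REF = 
  [   -1,     1,    -3]
  [    0,     2,    -7]
  [    0,     0, -23/2]

Rank = 3 (number of non-zero pivot rows).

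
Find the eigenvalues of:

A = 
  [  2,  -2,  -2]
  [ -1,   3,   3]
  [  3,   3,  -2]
Characteristic polynomial: det(λI - A) = λ³ - 3λ² - 9λ + 20
Testing integer divisors of the constant term: p(4) = 0, so (λ - 4) is a factor:
p(λ) = (λ - 4)(λ² + λ - 5)
λ² + λ - 5 = 0  ⇒  λ = (-1 ± √((1)² - 4·(-5)))/2 = (-1 ± √(21))/2
  = (-1 + √21)/2,  (-1 - √21)/2

λ = 4, (-1 + √21)/2, (-1 - √21)/2  (≈ 4, 1.791, -2.791)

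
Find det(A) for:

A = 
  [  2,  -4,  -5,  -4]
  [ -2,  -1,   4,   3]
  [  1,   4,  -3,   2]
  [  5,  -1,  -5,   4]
367

Cofactor expansion along row 1: det(A) = a₁₁M₁₁ - a₁₂M₁₂ + a₁₃M₁₃ - a₁₄M₁₄

M₁₁ = det[[-1, 4, 3]; [4, -3, 2]; [-1, -5, 4]]
  = (-1)·((-3)(4) - (2)(-5)) - (4)·((4)(4) - (2)(-1)) + (3)·((4)(-5) - (-3)(-1))
  = (-1)(-2) - (4)(18) + (3)(-23)
  = -139
M₁₂ = det[[-2, 4, 3]; [1, -3, 2]; [5, -5, 4]]
  = (-2)·((-3)(4) - (2)(-5)) - (4)·((1)(4) - (2)(5)) + (3)·((1)(-5) - (-3)(5))
  = (-2)(-2) - (4)(-6) + (3)(10)
  = 58
M₁₃ = det[[-2, -1, 3]; [1, 4, 2]; [5, -1, 4]]
  = (-2)·((4)(4) - (2)(-1)) - (-1)·((1)(4) - (2)(5)) + (3)·((1)(-1) - (4)(5))
  = (-2)(18) - (-1)(-6) + (3)(-21)
  = -105
M₁₄ = det[[-2, -1, 4]; [1, 4, -3]; [5, -1, -5]]
  = (-2)·((4)(-5) - (-3)(-1)) - (-1)·((1)(-5) - (-3)(5)) + (4)·((1)(-1) - (4)(5))
  = (-2)(-23) - (-1)(10) + (4)(-21)
  = -28

det(A) = (2)(-139) - (-4)(58) + (-5)(-105) - (-4)(-28) = 367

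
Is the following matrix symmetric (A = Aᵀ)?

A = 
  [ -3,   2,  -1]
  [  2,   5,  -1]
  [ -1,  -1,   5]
Yes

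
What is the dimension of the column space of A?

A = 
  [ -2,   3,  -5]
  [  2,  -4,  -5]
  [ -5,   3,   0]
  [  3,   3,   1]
dim(Col(A)) = 3

Row reduce:
R2 → R2 + (1)·R1
R3 → R3 - (5/2)·R1
R4 → R4 + (3/2)·R1
R3 → R3 - (9/2)·R2
R4 → R4 + (15/2)·R2
R4 → R4 + (163/115)·R3
REF = 
  [   -2,     3,    -5]
  [    0,    -1,   -10]
  [    0,     0, 115/2]
  [    0,     0,     0]
Pivot columns: 1, 2, 3 → 3 pivots.
dim(Col(A)) = number of pivot columns = 3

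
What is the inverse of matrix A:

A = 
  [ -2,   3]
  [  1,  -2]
det(A) = (-2)(-2) - (3)(1) = 1
For a 2×2 matrix, A⁻¹ = (1/det(A)) · [[d, -b], [-c, a]]
    = (1) · [[-2, -3], [-1, -2]]

A⁻¹ = 
  [ -2,  -3]
  [ -1,  -2]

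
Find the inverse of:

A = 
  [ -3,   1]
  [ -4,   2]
det(A) = (-3)(2) - (1)(-4) = -2
For a 2×2 matrix, A⁻¹ = (1/det(A)) · [[d, -b], [-c, a]]
    = (-1/2) · [[2, -1], [4, -3]]

A⁻¹ = 
  [ -1, 1/2]
  [ -2, 3/2]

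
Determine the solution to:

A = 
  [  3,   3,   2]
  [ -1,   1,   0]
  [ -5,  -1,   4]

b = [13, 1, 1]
x = [1, 2, 2]

Row reduce the augmented matrix [A|b]:
R2 → R2 + (1/3)·R1
R3 → R3 + (5/3)·R1
R3 → R3 - (2)·R2
REF = 
  [   3,    3,    2,   13]
  [   0,    2,  2/3, 16/3]
  [   0,    0,    6,   12]

Back-substitution:
x₃ = 12 / 6 = 2
x₂ = (16/3 - (2/3)(2)) / 2 = 2
x₁ = (13 - (3)(2) - (2)(2)) / 3 = 1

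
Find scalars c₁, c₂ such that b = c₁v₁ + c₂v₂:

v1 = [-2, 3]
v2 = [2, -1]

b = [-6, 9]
c1 = 3, c2 = 0

b = 3·v1 + 0·v2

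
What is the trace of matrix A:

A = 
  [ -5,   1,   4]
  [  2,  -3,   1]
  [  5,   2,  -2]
-10

tr(A) = -5 + -3 + -2 = -10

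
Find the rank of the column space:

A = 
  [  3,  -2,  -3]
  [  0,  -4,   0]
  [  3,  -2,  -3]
Row reduce:
R3 → R3 - (1)·R1
REF = 
  [  3,  -2,  -3]
  [  0,  -4,   0]
  [  0,   0,   0]
Pivot columns: 1, 2 → 2 pivots.
dim(Col(A)) = number of pivot columns = 2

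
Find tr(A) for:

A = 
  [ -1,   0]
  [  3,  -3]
-4

tr(A) = -1 + -3 = -4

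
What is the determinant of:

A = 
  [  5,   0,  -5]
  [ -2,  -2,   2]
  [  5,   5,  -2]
-30

Cofactor expansion along row 1:
det(A) = (5)·((-2)(-2) - (2)(5)) - (0)·((-2)(-2) - (2)(5)) + (-5)·((-2)(5) - (-2)(5))
  = (5)(-6) - (0)(-6) + (-5)(0)
  = -30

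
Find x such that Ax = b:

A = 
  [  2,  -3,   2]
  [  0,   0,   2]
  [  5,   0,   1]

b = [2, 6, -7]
Row reduce the augmented matrix [A|b]:
R3 → R3 - (5/2)·R1
Swap R2 ↔ R3
REF = 
  [   2,   -3,    2,    2]
  [   0, 15/2,   -4,  -12]
  [   0,    0,    2,    6]

Back-substitution:
x₃ = 6 / 2 = 3
x₂ = (-12 - (-4)(3)) / (15/2) = 0
x₁ = (2 - (-3)(0) - (2)(3)) / 2 = -2

x = [-2, 0, 3]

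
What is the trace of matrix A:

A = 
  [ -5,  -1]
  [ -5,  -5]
-10

tr(A) = -5 + -5 = -10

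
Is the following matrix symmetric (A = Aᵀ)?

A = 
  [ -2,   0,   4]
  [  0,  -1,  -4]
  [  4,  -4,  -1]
Yes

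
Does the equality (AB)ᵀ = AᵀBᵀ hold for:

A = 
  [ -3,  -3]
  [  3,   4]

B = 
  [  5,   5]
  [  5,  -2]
No

(AB)ᵀ = 
  [-30,  35]
  [ -9,   7]

AᵀBᵀ = 
  [  0, -21]
  [  5, -23]

The two matrices differ, so (AB)ᵀ ≠ AᵀBᵀ in general. The correct identity is (AB)ᵀ = BᵀAᵀ.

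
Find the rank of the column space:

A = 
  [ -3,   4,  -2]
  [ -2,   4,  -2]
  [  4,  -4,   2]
Row reduce:
R2 → R2 - (2/3)·R1
R3 → R3 + (4/3)·R1
R3 → R3 - (1)·R2
REF = 
  [  -3,    4,   -2]
  [   0,  4/3, -2/3]
  [   0,    0,    0]
Pivot columns: 1, 2 → 2 pivots.
dim(Col(A)) = number of pivot columns = 2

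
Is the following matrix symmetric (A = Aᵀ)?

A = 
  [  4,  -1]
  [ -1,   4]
Yes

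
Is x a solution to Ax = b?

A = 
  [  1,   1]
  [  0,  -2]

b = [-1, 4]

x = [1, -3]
No

Ax = [-2, 6] ≠ b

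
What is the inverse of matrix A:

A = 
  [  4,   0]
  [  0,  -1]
det(A) = (4)(-1) - (0)(0) = -4
For a 2×2 matrix, A⁻¹ = (1/det(A)) · [[d, -b], [-c, a]]
    = (-1/4) · [[-1, 0], [0, 4]]

A⁻¹ = 
  [1/4,   0]
  [  0,  -1]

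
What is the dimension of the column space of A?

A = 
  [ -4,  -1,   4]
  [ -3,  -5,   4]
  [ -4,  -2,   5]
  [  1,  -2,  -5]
dim(Col(A)) = 3

Row reduce:
R2 → R2 - (3/4)·R1
R3 → R3 - (1)·R1
R4 → R4 + (1/4)·R1
R3 → R3 - (4/17)·R2
R4 → R4 - (9/17)·R2
R4 → R4 + (77/13)·R3
REF = 
  [   -4,    -1,     4]
  [    0, -17/4,     1]
  [    0,     0, 13/17]
  [    0,     0,     0]
Pivot columns: 1, 2, 3 → 3 pivots.
dim(Col(A)) = number of pivot columns = 3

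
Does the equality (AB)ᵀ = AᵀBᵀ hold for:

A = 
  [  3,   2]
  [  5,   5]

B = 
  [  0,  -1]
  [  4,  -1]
No

(AB)ᵀ = 
  [  8,  20]
  [ -5, -10]

AᵀBᵀ = 
  [ -5,   7]
  [ -5,   3]

The two matrices differ, so (AB)ᵀ ≠ AᵀBᵀ in general. The correct identity is (AB)ᵀ = BᵀAᵀ.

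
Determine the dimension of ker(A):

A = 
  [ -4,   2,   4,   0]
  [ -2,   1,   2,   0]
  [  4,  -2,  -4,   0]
nullity(A) = 3

Row reduce:
R2 → R2 - (1/2)·R1
R3 → R3 + (1)·R1
REF = 
  [ -4,   2,   4,   0]
  [  0,   0,   0,   0]
  [  0,   0,   0,   0]
Pivot columns: 1 → 1 pivot.
rank(A) = 1, so nullity(A) = 4 - 1 = 3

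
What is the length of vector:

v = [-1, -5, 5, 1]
7.211

||v||₂ = √((-1)² + (-5)² + (5)² + (1)²) = √52 = 7.211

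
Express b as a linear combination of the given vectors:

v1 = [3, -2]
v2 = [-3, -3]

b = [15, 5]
c1 = 2, c2 = -3

b = 2·v1 + -3·v2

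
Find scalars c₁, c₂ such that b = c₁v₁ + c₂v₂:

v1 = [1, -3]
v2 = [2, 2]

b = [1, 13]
c1 = -3, c2 = 2

b = -3·v1 + 2·v2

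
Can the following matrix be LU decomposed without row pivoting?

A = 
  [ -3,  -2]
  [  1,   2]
Yes.
A[1,1] = -3 ≠ 0, so Gaussian elimination proceeds without a row swap: multiplier ℓ₂₁ = (1)/(-3) = -1/3, and U[2,2] = 2 - (-1/3)(-2) = 4/3.
L = 
  [   1,    0]
  [-1/3,    1]
U = 
  [ -3,  -2]
  [  0, 4/3]
Check row 2 of LU: [(-1/3)(-3), (-1/3)(-2) + (4/3)] = [1, 2] = row 2 of A ✓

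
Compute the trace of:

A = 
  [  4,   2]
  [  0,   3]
7

tr(A) = 4 + 3 = 7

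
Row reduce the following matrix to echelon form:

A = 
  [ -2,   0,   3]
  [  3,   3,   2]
Row operations:
R2 → R2 + (3/2)·R1

Resulting echelon form:
REF = 
  [  -2,    0,    3]
  [   0,    3, 13/2]

Rank = 2 (number of non-zero pivot rows).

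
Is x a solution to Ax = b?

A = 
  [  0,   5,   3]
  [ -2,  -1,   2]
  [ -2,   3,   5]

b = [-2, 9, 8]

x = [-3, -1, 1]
Yes

Ax = [-2, 9, 8] = b ✓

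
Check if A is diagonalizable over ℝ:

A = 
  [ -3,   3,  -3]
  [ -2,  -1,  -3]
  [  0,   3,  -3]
No

Characteristic polynomial: det(λI - A) = λ³ + 7λ² + 30λ + 36
By the rational root theorem any rational root is an integer dividing 36; none of those is a root, so p(λ) has no rational roots and hence (being an irreducible cubic) no repeated roots.
Discriminant of the cubic: Δ = -12204
Δ < 0 ⇒ one real eigenvalue and a complex-conjugate pair: λ ≈ -2.639 + 3.735i, -2.639 - 3.735i, -1.721
Has complex eigenvalues (not diagonalizable over ℝ).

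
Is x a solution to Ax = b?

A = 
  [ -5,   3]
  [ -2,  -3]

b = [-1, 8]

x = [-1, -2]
Yes

Ax = [-1, 8] = b ✓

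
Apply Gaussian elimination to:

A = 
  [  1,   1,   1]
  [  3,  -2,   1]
Row operations:
R2 → R2 - (3)·R1

Resulting echelon form:
REF = 
  [  1,   1,   1]
  [  0,  -5,  -2]

Rank = 2 (number of non-zero pivot rows).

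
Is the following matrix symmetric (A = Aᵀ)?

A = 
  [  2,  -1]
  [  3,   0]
No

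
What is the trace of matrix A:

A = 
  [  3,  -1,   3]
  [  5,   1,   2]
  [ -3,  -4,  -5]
-1

tr(A) = 3 + 1 + -5 = -1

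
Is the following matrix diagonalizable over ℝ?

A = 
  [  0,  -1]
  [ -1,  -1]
Yes

tr(A) = -1, det(A) = -1
Characteristic polynomial: λ² - tr(A)λ + det(A) = λ² + λ - 1
λ² + λ - 1 = 0  ⇒  λ = (-1 ± √((1)² - 4·(-1)))/2 = (-1 ± √(5))/2
  = (-1 + √5)/2,  (-1 - √5)/2
Eigenvalues: (-1 + √5)/2, (-1 - √5)/2  (≈ 0.618, -1.618)
The two irrational eigenvalues are distinct (simple), so each has alg. mult. = geom. mult. = 1.
Sum of geometric multiplicities equals n, so A has n independent eigenvectors.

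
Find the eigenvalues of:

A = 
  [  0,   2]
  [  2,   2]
λ = 1 + √5, 1 - √5  (≈ 3.236, -1.236)

tr(A) = 2, det(A) = -4
Characteristic polynomial: λ² - tr(A)λ + det(A) = λ² - 2λ - 4
λ² - 2λ - 4 = 0  ⇒  λ = (2 ± √((-2)² - 4·(-4)))/2 = (2 ± √(20))/2
  = 1 + √5,  1 - √5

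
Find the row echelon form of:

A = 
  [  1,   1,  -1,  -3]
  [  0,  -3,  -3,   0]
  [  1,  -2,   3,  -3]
Row operations:
R3 → R3 - (1)·R1
R3 → R3 - (1)·R2

Resulting echelon form:
REF = 
  [  1,   1,  -1,  -3]
  [  0,  -3,  -3,   0]
  [  0,   0,   7,   0]

Rank = 3 (number of non-zero pivot rows).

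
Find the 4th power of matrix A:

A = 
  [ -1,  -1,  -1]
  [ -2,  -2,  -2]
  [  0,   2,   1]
A² = A·A:
A²[1,1] = (-1)(-1) + (-1)(-2) + (-1)(0) = 3
A²[1,2] = (-1)(-1) + (-1)(-2) + (-1)(2) = 1
A²[1,3] = (-1)(-1) + (-1)(-2) + (-1)(1) = 2
A²[2,1] = (-2)(-1) + (-2)(-2) + (-2)(0) = 6
A²[2,2] = (-2)(-1) + (-2)(-2) + (-2)(2) = 2
A²[2,3] = (-2)(-1) + (-2)(-2) + (-2)(1) = 4
A²[3,1] = (0)(-1) + (2)(-2) + (1)(0) = -4
A²[3,2] = (0)(-1) + (2)(-2) + (1)(2) = -2
A²[3,3] = (0)(-1) + (2)(-2) + (1)(1) = -3
A² = 
  [  3,   1,   2]
  [  6,   2,   4]
  [ -4,  -2,  -3]

A^3 = A^2·A:
A^3[1,1] = (3)(-1) + (1)(-2) + (2)(0) = -5
A^3[1,2] = (3)(-1) + (1)(-2) + (2)(2) = -1
A^3[1,3] = (3)(-1) + (1)(-2) + (2)(1) = -3
A^3[2,1] = (6)(-1) + (2)(-2) + (4)(0) = -10
A^3[2,2] = (6)(-1) + (2)(-2) + (4)(2) = -2
A^3[2,3] = (6)(-1) + (2)(-2) + (4)(1) = -6
A^3[3,1] = (-4)(-1) + (-2)(-2) + (-3)(0) = 8
A^3[3,2] = (-4)(-1) + (-2)(-2) + (-3)(2) = 2
A^3[3,3] = (-4)(-1) + (-2)(-2) + (-3)(1) = 5
A^3 = 
  [ -5,  -1,  -3]
  [-10,  -2,  -6]
  [  8,   2,   5]

A^4 = A^3·A:
A^4[1,1] = (-5)(-1) + (-1)(-2) + (-3)(0) = 7
A^4[1,2] = (-5)(-1) + (-1)(-2) + (-3)(2) = 1
A^4[1,3] = (-5)(-1) + (-1)(-2) + (-3)(1) = 4
A^4[2,1] = (-10)(-1) + (-2)(-2) + (-6)(0) = 14
A^4[2,2] = (-10)(-1) + (-2)(-2) + (-6)(2) = 2
A^4[2,3] = (-10)(-1) + (-2)(-2) + (-6)(1) = 8
A^4[3,1] = (8)(-1) + (2)(-2) + (5)(0) = -12
A^4[3,2] = (8)(-1) + (2)(-2) + (5)(2) = -2
A^4[3,3] = (8)(-1) + (2)(-2) + (5)(1) = -7
A^4 = 
  [  7,   1,   4]
  [ 14,   2,   8]
  [-12,  -2,  -7]

Therefore
A^4 = 
  [  7,   1,   4]
  [ 14,   2,   8]
  [-12,  -2,  -7]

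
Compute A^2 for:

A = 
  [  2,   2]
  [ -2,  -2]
A² = A·A:
A²[1,1] = (2)(2) + (2)(-2) = 0
A²[1,2] = (2)(2) + (2)(-2) = 0
A²[2,1] = (-2)(2) + (-2)(-2) = 0
A²[2,2] = (-2)(2) + (-2)(-2) = 0
A² = 
  [  0,   0]
  [  0,   0]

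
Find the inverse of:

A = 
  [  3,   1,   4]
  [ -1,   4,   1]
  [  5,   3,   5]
det(A) = (3)·((4)(5) - (1)(3)) - (1)·((-1)(5) - (1)(5)) + (4)·((-1)(3) - (4)(5))
  = (3)(17) - (1)(-10) + (4)(-23)
  = -31
det(A) = -31 ≠ 0, so A is invertible.

Cofactors Cᵢⱼ = (-1)ⁱ⁺ʲ·Mᵢⱼ:
C = 
  [ 17,  10, -23]
  [  7,  -5,  -4]
  [-15,  -7,  13]

adj(A) = Cᵀ:
adj(A) = 
  [ 17,   7, -15]
  [ 10,  -5,  -7]
  [-23,  -4,  13]

A⁻¹ = (-1/31) · adj(A):
A⁻¹ = 
  [-17/31,  -7/31,  15/31]
  [-10/31,   5/31,   7/31]
  [ 23/31,   4/31, -13/31]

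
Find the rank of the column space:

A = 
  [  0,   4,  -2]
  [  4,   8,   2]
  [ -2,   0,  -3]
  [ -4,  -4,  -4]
Row reduce:
Swap R1 ↔ R2
R3 → R3 + (1/2)·R1
R4 → R4 + (1)·R1
R3 → R3 - (1)·R2
R4 → R4 - (1)·R2
REF = 
  [  4,   8,   2]
  [  0,   4,  -2]
  [  0,   0,   0]
  [  0,   0,   0]
Pivot columns: 1, 2 → 2 pivots.
dim(Col(A)) = number of pivot columns = 2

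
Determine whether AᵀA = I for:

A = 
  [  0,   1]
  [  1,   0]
Yes

AᵀA = 
  [  1,   0]
  [  0,   1]
= I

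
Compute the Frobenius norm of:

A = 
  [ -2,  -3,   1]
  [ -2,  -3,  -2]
||A||_F = 5.568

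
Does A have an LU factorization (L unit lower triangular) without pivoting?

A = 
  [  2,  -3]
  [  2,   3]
Yes.
A[1,1] = 2 ≠ 0, so Gaussian elimination proceeds without a row swap: multiplier ℓ₂₁ = (2)/(2) = 1, and U[2,2] = 3 - (1)(-3) = 6.
L = 
  [  1,   0]
  [  1,   1]
U = 
  [  2,  -3]
  [  0,   6]
Check row 2 of LU: [(1)(2), (1)(-3) + 6] = [2, 3] = row 2 of A ✓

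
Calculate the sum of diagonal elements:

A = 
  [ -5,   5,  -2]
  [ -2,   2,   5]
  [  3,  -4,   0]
-3

tr(A) = -5 + 2 + 0 = -3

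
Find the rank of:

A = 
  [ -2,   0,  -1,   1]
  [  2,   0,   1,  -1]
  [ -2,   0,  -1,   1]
Row reduce:
R2 → R2 + (1)·R1
R3 → R3 - (1)·R1
REF = 
  [ -2,   0,  -1,   1]
  [  0,   0,   0,   0]
  [  0,   0,   0,   0]
Pivot columns: 1 → 1 pivot.

rank(A) = 1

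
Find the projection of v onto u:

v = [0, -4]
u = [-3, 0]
proj_u(v) = [0, 0]

v·u = (0)(-3) + (-4)(0) = 0
u·u = (-3)² + (0)² = 9
proj_u(v) = (v·u / u·u) × u = (0/9) × u = (0) × u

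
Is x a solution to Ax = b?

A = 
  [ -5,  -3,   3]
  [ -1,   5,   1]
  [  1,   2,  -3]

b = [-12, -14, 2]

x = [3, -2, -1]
Yes

Ax = [-12, -14, 2] = b ✓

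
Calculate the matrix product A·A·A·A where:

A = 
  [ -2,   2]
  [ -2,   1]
A² = A·A:
A²[1,1] = (-2)(-2) + (2)(-2) = 0
A²[1,2] = (-2)(2) + (2)(1) = -2
A²[2,1] = (-2)(-2) + (1)(-2) = 2
A²[2,2] = (-2)(2) + (1)(1) = -3
A² = 
  [  0,  -2]
  [  2,  -3]

A^3 = A^2·A:
A^3[1,1] = (0)(-2) + (-2)(-2) = 4
A^3[1,2] = (0)(2) + (-2)(1) = -2
A^3[2,1] = (2)(-2) + (-3)(-2) = 2
A^3[2,2] = (2)(2) + (-3)(1) = 1
A^3 = 
  [  4,  -2]
  [  2,   1]

A^4 = A^3·A:
A^4[1,1] = (4)(-2) + (-2)(-2) = -4
A^4[1,2] = (4)(2) + (-2)(1) = 6
A^4[2,1] = (2)(-2) + (1)(-2) = -6
A^4[2,2] = (2)(2) + (1)(1) = 5
A^4 = 
  [ -4,   6]
  [ -6,   5]

Therefore
A^4 = 
  [ -4,   6]
  [ -6,   5]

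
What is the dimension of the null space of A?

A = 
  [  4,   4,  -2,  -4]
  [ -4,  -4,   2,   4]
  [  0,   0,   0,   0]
nullity(A) = 3

Row reduce:
R2 → R2 + (1)·R1
REF = 
  [  4,   4,  -2,  -4]
  [  0,   0,   0,   0]
  [  0,   0,   0,   0]
Pivot columns: 1 → 1 pivot.
rank(A) = 1, so nullity(A) = 4 - 1 = 3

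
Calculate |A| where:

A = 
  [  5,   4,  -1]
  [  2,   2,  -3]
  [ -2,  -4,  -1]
-34

Cofactor expansion along row 1:
det(A) = (5)·((2)(-1) - (-3)(-4)) - (4)·((2)(-1) - (-3)(-2)) + (-1)·((2)(-4) - (2)(-2))
  = (5)(-14) - (4)(-8) + (-1)(-4)
  = -34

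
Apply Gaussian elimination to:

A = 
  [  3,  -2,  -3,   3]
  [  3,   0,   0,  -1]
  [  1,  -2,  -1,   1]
Row operations:
R2 → R2 - (1)·R1
R3 → R3 - (1/3)·R1
R3 → R3 + (2/3)·R2

Resulting echelon form:
REF = 
  [   3,   -2,   -3,    3]
  [   0,    2,    3,   -4]
  [   0,    0,    2, -8/3]

Rank = 3 (number of non-zero pivot rows).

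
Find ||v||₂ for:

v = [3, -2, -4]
5.385

||v||₂ = √((3)² + (-2)² + (-4)²) = √29 = 5.385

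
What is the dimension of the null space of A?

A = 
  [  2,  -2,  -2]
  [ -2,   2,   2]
nullity(A) = 2

Row reduce:
R2 → R2 + (1)·R1
REF = 
  [  2,  -2,  -2]
  [  0,   0,   0]
Pivot columns: 1 → 1 pivot.
rank(A) = 1, so nullity(A) = 3 - 1 = 2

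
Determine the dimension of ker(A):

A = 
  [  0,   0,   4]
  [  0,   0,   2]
nullity(A) = 2

Row reduce:
R2 → R2 - (1/2)·R1
REF = 
  [  0,   0,   4]
  [  0,   0,   0]
Pivot columns: 3 → 1 pivot.
rank(A) = 1, so nullity(A) = 3 - 1 = 2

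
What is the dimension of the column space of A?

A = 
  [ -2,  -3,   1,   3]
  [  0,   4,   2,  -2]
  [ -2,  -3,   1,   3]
Row reduce:
R3 → R3 - (1)·R1
REF = 
  [ -2,  -3,   1,   3]
  [  0,   4,   2,  -2]
  [  0,   0,   0,   0]
Pivot columns: 1, 2 → 2 pivots.
dim(Col(A)) = number of pivot columns = 2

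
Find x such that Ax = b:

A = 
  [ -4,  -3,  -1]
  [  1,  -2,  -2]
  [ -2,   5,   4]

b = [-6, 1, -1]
x = [1, 1, -1]

Row reduce the augmented matrix [A|b]:
R2 → R2 + (1/4)·R1
R3 → R3 - (1/2)·R1
R3 → R3 + (26/11)·R2
REF = 
  [   -4,    -3,    -1,    -6]
  [    0, -11/4,  -9/4,  -1/2]
  [    0,     0, -9/11,  9/11]

Back-substitution:
x₃ = (9/11) / (-9/11) = -1
x₂ = (-1/2 - (-9/4)(-1)) / (-11/4) = 1
x₁ = (-6 - (-3)(1) - (-1)(-1)) / (-4) = 1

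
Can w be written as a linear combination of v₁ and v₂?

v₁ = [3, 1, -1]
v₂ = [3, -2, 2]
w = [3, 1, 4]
No

Form the augmented matrix and row-reduce:
[v₁|v₂|w] = 
  [  3,   3,   3]
  [  1,  -2,   1]
  [ -1,   2,   4]
R2 → R2 - (1/3)·R1
R3 → R3 + (1/3)·R1
R3 → R3 + (1)·R2
REF = 
  [  3,   3,   3]
  [  0,  -3,   0]
  [  0,   0,   5]

Row 3 reads [0 0 | 5], i.e. 0 = 5, so the system is inconsistent and w ∉ span{v₁, v₂}.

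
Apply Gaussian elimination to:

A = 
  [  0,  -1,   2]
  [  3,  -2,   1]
Row operations:
Swap R1 ↔ R2

Resulting echelon form:
REF = 
  [  3,  -2,   1]
  [  0,  -1,   2]

Rank = 2 (number of non-zero pivot rows).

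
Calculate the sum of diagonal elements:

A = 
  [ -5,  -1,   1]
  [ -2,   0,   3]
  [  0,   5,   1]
-4

tr(A) = -5 + 0 + 1 = -4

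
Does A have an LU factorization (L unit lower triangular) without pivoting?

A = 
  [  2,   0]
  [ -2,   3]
Yes.
A[1,1] = 2 ≠ 0, so Gaussian elimination proceeds without a row swap: multiplier ℓ₂₁ = (-2)/(2) = -1, and U[2,2] = 3 - (-1)(0) = 3.
L = 
  [  1,   0]
  [ -1,   1]
U = 
  [  2,   0]
  [  0,   3]
Check row 2 of LU: [(-1)(2), (-1)(0) + 3] = [-2, 3] = row 2 of A ✓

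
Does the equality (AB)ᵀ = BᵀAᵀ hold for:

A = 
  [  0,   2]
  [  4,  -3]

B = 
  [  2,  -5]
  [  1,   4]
Yes

(AB)ᵀ = 
  [  2,   5]
  [  8, -32]

BᵀAᵀ = 
  [  2,   5]
  [  8, -32]

Both sides are equal — this is the standard identity (AB)ᵀ = BᵀAᵀ, which holds for all A, B.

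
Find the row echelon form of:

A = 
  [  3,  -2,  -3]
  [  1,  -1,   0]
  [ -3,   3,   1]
Row operations:
R2 → R2 - (1/3)·R1
R3 → R3 + (1)·R1
R3 → R3 + (3)·R2

Resulting echelon form:
REF = 
  [   3,   -2,   -3]
  [   0, -1/3,    1]
  [   0,    0,    1]

Rank = 3 (number of non-zero pivot rows).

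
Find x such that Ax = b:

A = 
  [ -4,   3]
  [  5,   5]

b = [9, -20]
Row reduce the augmented matrix [A|b]:
R2 → R2 + (5/4)·R1
REF = 
  [   -4,     3,     9]
  [    0,  35/4, -35/4]

Back-substitution:
x₂ = (-35/4) / (35/4) = -1
x₁ = (9 - (3)(-1)) / (-4) = -3

x = [-3, -1]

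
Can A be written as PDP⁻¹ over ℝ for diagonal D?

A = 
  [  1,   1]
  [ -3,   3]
No

tr(A) = 4, det(A) = 6
Characteristic polynomial: λ² - tr(A)λ + det(A) = λ² - 4λ + 6
λ² - 4λ + 6 = 0  ⇒  λ = (4 ± √((-4)² - 4·(6)))/2 = (4 ± √(-8))/2
  = 2 + i√2,  2 - i√2
Eigenvalues: 2 + i√2, 2 - i√2  (≈ 2 + 1.414i, 2 - 1.414i)
Has complex eigenvalues (not diagonalizable over ℝ).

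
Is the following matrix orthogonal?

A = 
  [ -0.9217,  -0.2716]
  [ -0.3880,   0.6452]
No

AᵀA = 
  [  1.0001,   0]
  [  0,   0.4900]
≠ I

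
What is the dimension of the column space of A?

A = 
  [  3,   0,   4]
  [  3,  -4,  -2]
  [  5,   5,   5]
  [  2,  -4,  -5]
Row reduce:
R2 → R2 - (1)·R1
R3 → R3 - (5/3)·R1
R4 → R4 - (2/3)·R1
R3 → R3 + (5/4)·R2
R4 → R4 - (1)·R2
R4 → R4 - (2/11)·R3
REF = 
  [    3,     0,     4]
  [    0,    -4,    -6]
  [    0,     0, -55/6]
  [    0,     0,     0]
Pivot columns: 1, 2, 3 → 3 pivots.
dim(Col(A)) = number of pivot columns = 3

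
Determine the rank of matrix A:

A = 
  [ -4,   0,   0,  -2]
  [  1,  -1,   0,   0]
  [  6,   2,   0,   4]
Row reduce:
R2 → R2 + (1/4)·R1
R3 → R3 + (3/2)·R1
R3 → R3 + (2)·R2
REF = 
  [  -4,    0,    0,   -2]
  [   0,   -1,    0, -1/2]
  [   0,    0,    0,    0]
Pivot columns: 1, 2 → 2 pivots.

rank(A) = 2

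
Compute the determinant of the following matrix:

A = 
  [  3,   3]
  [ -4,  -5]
-3

For a 2×2 matrix, det = ad - bc = (3)(-5) - (3)(-4) = -3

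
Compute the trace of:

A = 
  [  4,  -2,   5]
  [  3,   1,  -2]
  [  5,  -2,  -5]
0

tr(A) = 4 + 1 + -5 = 0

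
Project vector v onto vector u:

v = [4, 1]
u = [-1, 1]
v·u = (4)(-1) + (1)(1) = -3
u·u = (-1)² + (1)² = 2
proj_u(v) = (v·u / u·u) × u = (-3/2) × u

proj_u(v) = [3/2, -3/2]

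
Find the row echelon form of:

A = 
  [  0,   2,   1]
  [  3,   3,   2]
Row operations:
Swap R1 ↔ R2

Resulting echelon form:
REF = 
  [  3,   3,   2]
  [  0,   2,   1]

Rank = 2 (number of non-zero pivot rows).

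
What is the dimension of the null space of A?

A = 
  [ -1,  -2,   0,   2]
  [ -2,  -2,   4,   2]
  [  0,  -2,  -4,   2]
nullity(A) = 2

Row reduce:
R2 → R2 - (2)·R1
R3 → R3 + (1)·R2
REF = 
  [ -1,  -2,   0,   2]
  [  0,   2,   4,  -2]
  [  0,   0,   0,   0]
Pivot columns: 1, 2 → 2 pivots.
rank(A) = 2, so nullity(A) = 4 - 2 = 2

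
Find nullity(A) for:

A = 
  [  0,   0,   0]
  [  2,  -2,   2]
nullity(A) = 2

Row reduce:
Swap R1 ↔ R2
REF = 
  [  2,  -2,   2]
  [  0,   0,   0]
Pivot columns: 1 → 1 pivot.
rank(A) = 1, so nullity(A) = 3 - 1 = 2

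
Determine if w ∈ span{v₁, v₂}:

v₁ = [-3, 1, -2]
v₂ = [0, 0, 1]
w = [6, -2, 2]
Yes

Form the augmented matrix and row-reduce:
[v₁|v₂|w] = 
  [ -3,   0,   6]
  [  1,   0,  -2]
  [ -2,   1,   2]
R2 → R2 + (1/3)·R1
R3 → R3 - (2/3)·R1
Swap R2 ↔ R3
REF = 
  [ -3,   0,   6]
  [  0,   1,  -2]
  [  0,   0,   0]

No row of the form [0 0 | nonzero], so the system is consistent. Back-substitution gives c₁ = -2, c₂ = -2: w = (-2)·v₁ + (-2)·v₂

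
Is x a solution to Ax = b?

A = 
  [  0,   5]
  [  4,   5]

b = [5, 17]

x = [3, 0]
No

Ax = [0, 12] ≠ b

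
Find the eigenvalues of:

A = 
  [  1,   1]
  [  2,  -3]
tr(A) = -2, det(A) = -5
Characteristic polynomial: λ² - tr(A)λ + det(A) = λ² + 2λ - 5
λ² + 2λ - 5 = 0  ⇒  λ = (-2 ± √((2)² - 4·(-5)))/2 = (-2 ± √(24))/2
  = -1 + √6,  -1 - √6

λ = -1 + √6, -1 - √6  (≈ 1.449, -3.449)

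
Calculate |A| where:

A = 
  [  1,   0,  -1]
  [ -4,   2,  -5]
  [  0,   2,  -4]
Cofactor expansion along row 1:
det(A) = (1)·((2)(-4) - (-5)(2)) - (0)·((-4)(-4) - (-5)(0)) + (-1)·((-4)(2) - (2)(0))
  = (1)(2) - (0)(16) + (-1)(-8)
  = 10

det(A) = 10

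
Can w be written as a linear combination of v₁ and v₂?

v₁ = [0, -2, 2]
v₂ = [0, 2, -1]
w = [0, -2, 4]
Yes

Form the augmented matrix and row-reduce:
[v₁|v₂|w] = 
  [  0,   0,   0]
  [ -2,   2,  -2]
  [  2,  -1,   4]
Swap R1 ↔ R2
R3 → R3 + (1)·R1
Swap R2 ↔ R3
REF = 
  [ -2,   2,  -2]
  [  0,   1,   2]
  [  0,   0,   0]

No row of the form [0 0 | nonzero], so the system is consistent. Back-substitution gives c₁ = 3, c₂ = 2: w = (3)·v₁ + (2)·v₂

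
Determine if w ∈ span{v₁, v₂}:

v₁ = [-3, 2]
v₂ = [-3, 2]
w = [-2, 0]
No

Form the augmented matrix and row-reduce:
[v₁|v₂|w] = 
  [ -3,  -3,  -2]
  [  2,   2,   0]
R2 → R2 + (2/3)·R1
REF = 
  [  -3,   -3,   -2]
  [   0,    0, -4/3]

Row 2 reads [0 0 | -4/3], i.e. 0 = -4/3, so the system is inconsistent and w ∉ span{v₁, v₂}.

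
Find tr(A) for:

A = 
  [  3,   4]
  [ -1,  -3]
0

tr(A) = 3 + -3 = 0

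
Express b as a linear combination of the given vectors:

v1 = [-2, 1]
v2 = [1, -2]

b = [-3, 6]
c1 = 0, c2 = -3

b = 0·v1 + -3·v2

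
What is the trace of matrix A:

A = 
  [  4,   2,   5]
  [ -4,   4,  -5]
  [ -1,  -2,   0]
8

tr(A) = 4 + 4 + 0 = 8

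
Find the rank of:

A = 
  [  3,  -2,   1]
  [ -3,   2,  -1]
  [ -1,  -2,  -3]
rank(A) = 2

Row reduce:
R2 → R2 + (1)·R1
R3 → R3 + (1/3)·R1
Swap R2 ↔ R3
REF = 
  [   3,   -2,    1]
  [   0, -8/3, -8/3]
  [   0,    0,    0]
Pivot columns: 1, 2 → 2 pivots.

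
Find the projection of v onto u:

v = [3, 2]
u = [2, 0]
v·u = (3)(2) + (2)(0) = 6
u·u = (2)² + (0)² = 4
proj_u(v) = (v·u / u·u) × u = (6/4) × u = (3/2) × u

proj_u(v) = [3, 0]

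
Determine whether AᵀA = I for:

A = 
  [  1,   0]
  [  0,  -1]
Yes

AᵀA = 
  [  1,   0]
  [  0,   1]
= I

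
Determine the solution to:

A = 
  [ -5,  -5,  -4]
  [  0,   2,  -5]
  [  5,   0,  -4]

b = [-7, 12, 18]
Row reduce the augmented matrix [A|b]:
R3 → R3 + (1)·R1
R3 → R3 + (5/2)·R2
REF = 
  [   -5,    -5,    -4,    -7]
  [    0,     2,    -5,    12]
  [    0,     0, -41/2,    41]

Back-substitution:
x₃ = 41 / (-41/2) = -2
x₂ = (12 - (-5)(-2)) / 2 = 1
x₁ = (-7 - (-5)(1) - (-4)(-2)) / (-5) = 2

x = [2, 1, -2]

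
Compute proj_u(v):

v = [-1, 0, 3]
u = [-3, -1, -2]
v·u = (-1)(-3) + (0)(-1) + (3)(-2) = -3
u·u = (-3)² + (-1)² + (-2)² = 14
proj_u(v) = (v·u / u·u) × u = (-3/14) × u

proj_u(v) = [9/14, 3/14, 3/7]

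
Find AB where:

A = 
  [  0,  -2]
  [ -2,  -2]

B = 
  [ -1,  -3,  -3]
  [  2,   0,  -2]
AB = 
  [ -4,   0,   4]
  [ -2,   6,  10]

A is 2×2 and B is 2×3, so AB is 2×3. Each entry is (row of A)·(column of B):
AB[1,1] = (0)(-1) + (-2)(2) = -4
AB[1,2] = (0)(-3) + (-2)(0) = 0
AB[1,3] = (0)(-3) + (-2)(-2) = 4
AB[2,1] = (-2)(-1) + (-2)(2) = -2
AB[2,2] = (-2)(-3) + (-2)(0) = 6
AB[2,3] = (-2)(-3) + (-2)(-2) = 10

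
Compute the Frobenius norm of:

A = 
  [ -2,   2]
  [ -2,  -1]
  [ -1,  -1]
||A||_F = 3.873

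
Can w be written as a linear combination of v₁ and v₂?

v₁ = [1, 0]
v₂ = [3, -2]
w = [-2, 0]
Yes

Form the augmented matrix and row-reduce:
[v₁|v₂|w] = 
  [  1,   3,  -2]
  [  0,  -2,   0]
(already in echelon form — no row operations needed)

No row of the form [0 0 | nonzero], so the system is consistent. Back-substitution gives c₁ = -2, c₂ = 0: w = (-2)·v₁ + (0)·v₂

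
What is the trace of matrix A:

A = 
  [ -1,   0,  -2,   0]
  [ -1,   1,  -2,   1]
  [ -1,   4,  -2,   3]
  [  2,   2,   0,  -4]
-6

tr(A) = -1 + 1 + -2 + -4 = -6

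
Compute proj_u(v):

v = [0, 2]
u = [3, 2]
v·u = (0)(3) + (2)(2) = 4
u·u = (3)² + (2)² = 13
proj_u(v) = (v·u / u·u) × u = (4/13) × u

proj_u(v) = [12/13, 8/13]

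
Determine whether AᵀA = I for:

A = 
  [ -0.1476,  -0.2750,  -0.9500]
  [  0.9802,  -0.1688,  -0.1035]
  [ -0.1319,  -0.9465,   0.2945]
Yes

AᵀA = 
  [  1,   0,  -0.0001]
  [  0,   1,   0]
  [ -0.0001,   0,   0.9999]
≈ I (equal to I up to the 4-dp rounding of the entries)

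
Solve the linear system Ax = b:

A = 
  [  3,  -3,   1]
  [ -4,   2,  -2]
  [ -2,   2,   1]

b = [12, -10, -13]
x = [3, -2, -3]

Row reduce the augmented matrix [A|b]:
R2 → R2 + (4/3)·R1
R3 → R3 + (2/3)·R1
REF = 
  [   3,   -3,    1,   12]
  [   0,   -2, -2/3,    6]
  [   0,    0,  5/3,   -5]

Back-substitution:
x₃ = (-5) / (5/3) = -3
x₂ = (6 - (-2/3)(-3)) / (-2) = -2
x₁ = (12 - (-3)(-2) - (1)(-3)) / 3 = 3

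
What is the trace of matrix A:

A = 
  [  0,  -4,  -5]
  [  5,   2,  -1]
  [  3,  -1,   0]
2

tr(A) = 0 + 2 + 0 = 2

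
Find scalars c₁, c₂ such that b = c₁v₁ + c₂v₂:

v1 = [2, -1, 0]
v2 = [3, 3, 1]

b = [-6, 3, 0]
c1 = -3, c2 = 0

b = -3·v1 + 0·v2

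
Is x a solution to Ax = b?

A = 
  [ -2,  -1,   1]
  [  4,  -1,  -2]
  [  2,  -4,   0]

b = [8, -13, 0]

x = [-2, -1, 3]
Yes

Ax = [8, -13, 0] = b ✓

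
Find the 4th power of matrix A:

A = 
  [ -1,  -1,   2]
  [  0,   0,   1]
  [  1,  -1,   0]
A² = A·A:
A²[1,1] = (-1)(-1) + (-1)(0) + (2)(1) = 3
A²[1,2] = (-1)(-1) + (-1)(0) + (2)(-1) = -1
A²[1,3] = (-1)(2) + (-1)(1) + (2)(0) = -3
A²[2,1] = (0)(-1) + (0)(0) + (1)(1) = 1
A²[2,2] = (0)(-1) + (0)(0) + (1)(-1) = -1
A²[2,3] = (0)(2) + (0)(1) + (1)(0) = 0
A²[3,1] = (1)(-1) + (-1)(0) + (0)(1) = -1
A²[3,2] = (1)(-1) + (-1)(0) + (0)(-1) = -1
A²[3,3] = (1)(2) + (-1)(1) + (0)(0) = 1
A² = 
  [  3,  -1,  -3]
  [  1,  -1,   0]
  [ -1,  -1,   1]

A^3 = A^2·A:
A^3[1,1] = (3)(-1) + (-1)(0) + (-3)(1) = -6
A^3[1,2] = (3)(-1) + (-1)(0) + (-3)(-1) = 0
A^3[1,3] = (3)(2) + (-1)(1) + (-3)(0) = 5
A^3[2,1] = (1)(-1) + (-1)(0) + (0)(1) = -1
A^3[2,2] = (1)(-1) + (-1)(0) + (0)(-1) = -1
A^3[2,3] = (1)(2) + (-1)(1) + (0)(0) = 1
A^3[3,1] = (-1)(-1) + (-1)(0) + (1)(1) = 2
A^3[3,2] = (-1)(-1) + (-1)(0) + (1)(-1) = 0
A^3[3,3] = (-1)(2) + (-1)(1) + (1)(0) = -3
A^3 = 
  [ -6,   0,   5]
  [ -1,  -1,   1]
  [  2,   0,  -3]

A^4 = A^3·A:
A^4[1,1] = (-6)(-1) + (0)(0) + (5)(1) = 11
A^4[1,2] = (-6)(-1) + (0)(0) + (5)(-1) = 1
A^4[1,3] = (-6)(2) + (0)(1) + (5)(0) = -12
A^4[2,1] = (-1)(-1) + (-1)(0) + (1)(1) = 2
A^4[2,2] = (-1)(-1) + (-1)(0) + (1)(-1) = 0
A^4[2,3] = (-1)(2) + (-1)(1) + (1)(0) = -3
A^4[3,1] = (2)(-1) + (0)(0) + (-3)(1) = -5
A^4[3,2] = (2)(-1) + (0)(0) + (-3)(-1) = 1
A^4[3,3] = (2)(2) + (0)(1) + (-3)(0) = 4
A^4 = 
  [ 11,   1, -12]
  [  2,   0,  -3]
  [ -5,   1,   4]

Therefore
A^4 = 
  [ 11,   1, -12]
  [  2,   0,  -3]
  [ -5,   1,   4]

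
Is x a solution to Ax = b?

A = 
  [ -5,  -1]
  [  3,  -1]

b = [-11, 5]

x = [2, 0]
No

Ax = [-10, 6] ≠ b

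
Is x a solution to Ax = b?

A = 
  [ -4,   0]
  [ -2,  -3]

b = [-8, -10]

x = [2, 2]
Yes

Ax = [-8, -10] = b ✓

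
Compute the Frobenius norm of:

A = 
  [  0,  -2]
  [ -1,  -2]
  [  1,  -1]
||A||_F = 3.317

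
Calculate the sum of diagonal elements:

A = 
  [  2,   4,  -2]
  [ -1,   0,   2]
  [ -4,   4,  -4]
-2

tr(A) = 2 + 0 + -4 = -2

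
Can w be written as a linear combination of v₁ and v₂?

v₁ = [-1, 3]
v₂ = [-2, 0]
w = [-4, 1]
Yes

Form the augmented matrix and row-reduce:
[v₁|v₂|w] = 
  [ -1,  -2,  -4]
  [  3,   0,   1]
R2 → R2 + (3)·R1
REF = 
  [ -1,  -2,  -4]
  [  0,  -6, -11]

No row of the form [0 0 | nonzero], so the system is consistent. Back-substitution gives c₁ = 1/3, c₂ = 11/6: w = (1/3)·v₁ + (11/6)·v₂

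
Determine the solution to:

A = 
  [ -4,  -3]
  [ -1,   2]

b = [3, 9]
x = [-3, 3]

Row reduce the augmented matrix [A|b]:
R2 → R2 - (1/4)·R1
REF = 
  [  -4,   -3,    3]
  [   0, 11/4, 33/4]

Back-substitution:
x₂ = (33/4) / (11/4) = 3
x₁ = (3 - (-3)(3)) / (-4) = -3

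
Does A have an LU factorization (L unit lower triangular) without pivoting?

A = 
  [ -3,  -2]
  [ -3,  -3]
Yes.
A[1,1] = -3 ≠ 0, so Gaussian elimination proceeds without a row swap: multiplier ℓ₂₁ = (-3)/(-3) = 1, and U[2,2] = -3 - (1)(-2) = -1.
L = 
  [  1,   0]
  [  1,   1]
U = 
  [ -3,  -2]
  [  0,  -1]
Check row 2 of LU: [(1)(-3), (1)(-2) + (-1)] = [-3, -3] = row 2 of A ✓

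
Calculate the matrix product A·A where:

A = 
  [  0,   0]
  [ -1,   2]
A² = A·A:
A²[1,1] = (0)(0) + (0)(-1) = 0
A²[1,2] = (0)(0) + (0)(2) = 0
A²[2,1] = (-1)(0) + (2)(-1) = -2
A²[2,2] = (-1)(0) + (2)(2) = 4
A² = 
  [  0,   0]
  [ -2,   4]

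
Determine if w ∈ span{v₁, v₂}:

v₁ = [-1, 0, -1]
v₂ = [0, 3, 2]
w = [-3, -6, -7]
Yes

Form the augmented matrix and row-reduce:
[v₁|v₂|w] = 
  [ -1,   0,  -3]
  [  0,   3,  -6]
  [ -1,   2,  -7]
R3 → R3 - (1)·R1
R3 → R3 - (2/3)·R2
REF = 
  [ -1,   0,  -3]
  [  0,   3,  -6]
  [  0,   0,   0]

No row of the form [0 0 | nonzero], so the system is consistent. Back-substitution gives c₁ = 3, c₂ = -2: w = (3)·v₁ + (-2)·v₂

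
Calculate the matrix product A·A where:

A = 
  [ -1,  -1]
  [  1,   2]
A² = A·A:
A²[1,1] = (-1)(-1) + (-1)(1) = 0
A²[1,2] = (-1)(-1) + (-1)(2) = -1
A²[2,1] = (1)(-1) + (2)(1) = 1
A²[2,2] = (1)(-1) + (2)(2) = 3
A² = 
  [  0,  -1]
  [  1,   3]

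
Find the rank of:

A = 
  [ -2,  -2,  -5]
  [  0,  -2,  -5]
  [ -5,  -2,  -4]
Row reduce:
R3 → R3 - (5/2)·R1
R3 → R3 + (3/2)·R2
REF = 
  [ -2,  -2,  -5]
  [  0,  -2,  -5]
  [  0,   0,   1]
Pivot columns: 1, 2, 3 → 3 pivots.

rank(A) = 3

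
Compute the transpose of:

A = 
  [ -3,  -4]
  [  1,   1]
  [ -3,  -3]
Aᵀ = 
  [ -3,   1,  -3]
  [ -4,   1,  -3]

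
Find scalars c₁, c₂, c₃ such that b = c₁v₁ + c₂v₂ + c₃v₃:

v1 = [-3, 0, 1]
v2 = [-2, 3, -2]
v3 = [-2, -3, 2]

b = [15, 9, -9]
c1 = -3, c2 = 0, c3 = -3

b = -3·v1 + 0·v2 + -3·v3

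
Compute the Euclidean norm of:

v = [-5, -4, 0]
6.403

||v||₂ = √((-5)² + (-4)² + (0)²) = √41 = 6.403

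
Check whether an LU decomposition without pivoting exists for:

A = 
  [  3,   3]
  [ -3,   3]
Yes.
A[1,1] = 3 ≠ 0, so Gaussian elimination proceeds without a row swap: multiplier ℓ₂₁ = (-3)/(3) = -1, and U[2,2] = 3 - (-1)(3) = 6.
L = 
  [  1,   0]
  [ -1,   1]
U = 
  [  3,   3]
  [  0,   6]
Check row 2 of LU: [(-1)(3), (-1)(3) + 6] = [-3, 3] = row 2 of A ✓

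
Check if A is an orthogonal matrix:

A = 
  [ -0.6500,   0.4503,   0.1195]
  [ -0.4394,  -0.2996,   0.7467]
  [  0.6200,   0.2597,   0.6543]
No

AᵀA = 
  [  1,   0,  -0.0001]
  [  0,   0.3600,   0]
  [ -0.0001,   0,   0.9999]
≠ I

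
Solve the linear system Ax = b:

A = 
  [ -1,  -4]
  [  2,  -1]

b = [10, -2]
x = [-2, -2]

Row reduce the augmented matrix [A|b]:
R2 → R2 + (2)·R1
REF = 
  [ -1,  -4,  10]
  [  0,  -9,  18]

Back-substitution:
x₂ = 18 / (-9) = -2
x₁ = (10 - (-4)(-2)) / (-1) = -2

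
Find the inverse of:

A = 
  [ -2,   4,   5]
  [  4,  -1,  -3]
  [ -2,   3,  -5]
det(A) = (-2)·((-1)(-5) - (-3)(3)) - (4)·((4)(-5) - (-3)(-2)) + (5)·((4)(3) - (-1)(-2))
  = (-2)(14) - (4)(-26) + (5)(10)
  = 126
det(A) = 126 ≠ 0, so A is invertible.

Cofactors Cᵢⱼ = (-1)ⁱ⁺ʲ·Mᵢⱼ:
C = 
  [ 14,  26,  10]
  [ 35,  20,  -2]
  [ -7,  14, -14]

adj(A) = Cᵀ:
adj(A) = 
  [ 14,  35,  -7]
  [ 26,  20,  14]
  [ 10,  -2, -14]

A⁻¹ = (1/126) · adj(A):
A⁻¹ = 
  [  1/9,  5/18, -1/18]
  [13/63, 10/63,   1/9]
  [ 5/63, -1/63,  -1/9]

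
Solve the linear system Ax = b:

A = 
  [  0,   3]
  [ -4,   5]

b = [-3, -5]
x = [0, -1]

Row reduce the augmented matrix [A|b]:
Swap R1 ↔ R2
REF = 
  [ -4,   5,  -5]
  [  0,   3,  -3]

Back-substitution:
x₂ = (-3) / 3 = -1
x₁ = (-5 - (5)(-1)) / (-4) = 0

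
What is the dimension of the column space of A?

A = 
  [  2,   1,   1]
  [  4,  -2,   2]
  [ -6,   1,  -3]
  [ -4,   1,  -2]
Row reduce:
R2 → R2 - (2)·R1
R3 → R3 + (3)·R1
R4 → R4 + (2)·R1
R3 → R3 + (1)·R2
R4 → R4 + (3/4)·R2
REF = 
  [  2,   1,   1]
  [  0,  -4,   0]
  [  0,   0,   0]
  [  0,   0,   0]
Pivot columns: 1, 2 → 2 pivots.
dim(Col(A)) = number of pivot columns = 2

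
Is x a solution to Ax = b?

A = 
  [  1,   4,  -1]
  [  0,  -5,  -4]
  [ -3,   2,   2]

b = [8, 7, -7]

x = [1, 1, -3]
Yes

Ax = [8, 7, -7] = b ✓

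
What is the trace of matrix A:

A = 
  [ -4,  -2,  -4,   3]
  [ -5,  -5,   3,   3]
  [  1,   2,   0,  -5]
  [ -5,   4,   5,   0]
-9

tr(A) = -4 + -5 + 0 + 0 = -9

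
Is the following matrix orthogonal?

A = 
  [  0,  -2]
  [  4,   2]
No

AᵀA = 
  [ 16,   8]
  [  8,   8]
≠ I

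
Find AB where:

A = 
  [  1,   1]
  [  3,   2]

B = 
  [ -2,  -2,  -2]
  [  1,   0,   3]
A is 2×2 and B is 2×3, so AB is 2×3. Each entry is (row of A)·(column of B):
AB[1,1] = (1)(-2) + (1)(1) = -1
AB[1,2] = (1)(-2) + (1)(0) = -2
AB[1,3] = (1)(-2) + (1)(3) = 1
AB[2,1] = (3)(-2) + (2)(1) = -4
AB[2,2] = (3)(-2) + (2)(0) = -6
AB[2,3] = (3)(-2) + (2)(3) = 0

AB = 
  [ -1,  -2,   1]
  [ -4,  -6,   0]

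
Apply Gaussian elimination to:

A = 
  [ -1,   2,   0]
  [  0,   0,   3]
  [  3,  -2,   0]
Row operations:
R3 → R3 + (3)·R1
Swap R2 ↔ R3

Resulting echelon form:
REF = 
  [ -1,   2,   0]
  [  0,   4,   0]
  [  0,   0,   3]

Rank = 3 (number of non-zero pivot rows).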